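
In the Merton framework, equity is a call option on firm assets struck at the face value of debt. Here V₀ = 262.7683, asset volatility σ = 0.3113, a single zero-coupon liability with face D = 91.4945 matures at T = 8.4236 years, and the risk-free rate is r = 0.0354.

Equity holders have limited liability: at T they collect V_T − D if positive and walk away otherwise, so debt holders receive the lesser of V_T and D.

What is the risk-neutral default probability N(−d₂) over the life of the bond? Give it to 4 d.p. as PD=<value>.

PD=0.1478

d₁ = [ln(V₀/D) + (r + σ²/2)T] / (σ√T)
   = [ln(262.7683/91.4945) + (0.0354 + 0.5·0.3113²)·8.4236] / (0.3113·√8.4236)
   = [1.054994 + 0.706351] / 0.903500 = 1.949470
d₂ = d₁ − σ√T = 1.949470 − 0.903500 = 1.045970
risk-neutral PD = N(−d₂) = N(-1.045970) = 0.147787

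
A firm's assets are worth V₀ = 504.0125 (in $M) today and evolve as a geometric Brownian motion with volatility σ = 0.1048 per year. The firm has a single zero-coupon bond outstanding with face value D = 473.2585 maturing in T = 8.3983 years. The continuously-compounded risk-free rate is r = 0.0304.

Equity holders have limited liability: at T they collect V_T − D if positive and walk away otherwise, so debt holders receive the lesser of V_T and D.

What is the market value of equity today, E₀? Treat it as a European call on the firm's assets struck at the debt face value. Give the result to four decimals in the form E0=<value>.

E0=147.2362

d₁ = [ln(V₀/D) + (r + σ²/2)T] / (σ√T)
   = [ln(504.0125/473.2585) + (0.0304 + 0.5·0.1048²)·8.3983] / (0.1048·√8.3983)
   = [0.062959 + 0.301428] / 0.303709 = 1.199792
d₂ = d₁ − σ√T = 1.199792 − 0.303709 = 0.896084
N(d₁) = 0.884890,  N(d₂) = 0.814896,  e^(−rT) = 0.774678
E₀ = V₀·N(d₁) − D·e^(−rT)·N(d₂)
   = 504.0125·0.884890 − 473.2585·0.774678·0.814896 = 147.236196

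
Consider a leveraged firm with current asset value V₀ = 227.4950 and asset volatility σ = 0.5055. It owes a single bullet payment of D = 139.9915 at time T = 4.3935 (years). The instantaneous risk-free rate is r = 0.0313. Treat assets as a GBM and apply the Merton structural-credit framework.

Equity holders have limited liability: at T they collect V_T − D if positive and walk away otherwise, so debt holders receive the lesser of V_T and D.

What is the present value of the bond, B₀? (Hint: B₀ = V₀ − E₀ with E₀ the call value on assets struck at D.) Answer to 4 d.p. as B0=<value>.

d₁ = [ln(V₀/D) + (r + σ²/2)T] / (σ√T)
   = [ln(227.4950/139.9915) + (0.0313 + 0.5·0.5055²)·4.3935] / (0.5055·√4.3935)
   = [0.485547 + 0.698853] / 1.059562 = 1.117819
d₂ = d₁ − σ√T = 1.117819 − 1.059562 = 0.058257
N(d₁) = 0.868178,  N(d₂) = 0.523228,  e^(−rT) = 0.871520
E₀ = V₀·N(d₁) − D·e^(−rT)·N(d₂)
   = 227.4950·0.868178 − 139.9915·0.871520·0.523228 = 133.669495
B₀ = V₀ − E₀ = 227.4950 − 133.669495 = 93.825505

B0=93.8255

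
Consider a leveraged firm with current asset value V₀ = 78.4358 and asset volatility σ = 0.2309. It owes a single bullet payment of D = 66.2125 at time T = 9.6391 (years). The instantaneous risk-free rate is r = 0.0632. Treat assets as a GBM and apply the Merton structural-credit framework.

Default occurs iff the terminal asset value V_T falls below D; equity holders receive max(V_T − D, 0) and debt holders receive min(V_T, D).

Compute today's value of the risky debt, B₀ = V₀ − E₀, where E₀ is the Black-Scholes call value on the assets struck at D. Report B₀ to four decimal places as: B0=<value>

B0=33.4290

d₁ = [ln(V₀/D) + (r + σ²/2)T] / (σ√T)
   = [ln(78.4358/66.2125) + (0.0632 + 0.5·0.2309²)·9.6391] / (0.2309·√9.6391)
   = [0.169411 + 0.866145] / 0.716873 = 1.444546
d₂ = d₁ − σ√T = 1.444546 − 0.716873 = 0.727673
N(d₁) = 0.925707,  N(d₂) = 0.766593,  e^(−rT) = 0.543791
E₀ = V₀·N(d₁) − D·e^(−rT)·N(d₂)
   = 78.4358·0.925707 − 66.2125·0.543791·0.766593 = 45.006844
B₀ = V₀ − E₀ = 78.4358 − 45.006844 = 33.428956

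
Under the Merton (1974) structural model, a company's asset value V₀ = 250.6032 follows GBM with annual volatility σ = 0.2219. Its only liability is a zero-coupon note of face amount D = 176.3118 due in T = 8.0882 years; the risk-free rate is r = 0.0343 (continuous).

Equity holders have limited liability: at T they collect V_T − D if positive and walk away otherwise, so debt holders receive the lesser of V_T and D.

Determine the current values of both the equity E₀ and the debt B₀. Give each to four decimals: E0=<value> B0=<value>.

d₁ = [ln(V₀/D) + (r + σ²/2)T] / (σ√T)
   = [ln(250.6032/176.3118) + (0.0343 + 0.5·0.2219²)·8.0882] / (0.2219·√8.0882)
   = [0.351617 + 0.476555] / 0.631078 = 1.312313
d₂ = d₁ − σ√T = 1.312313 − 0.631078 = 0.681234
N(d₁) = 0.905293,  N(d₂) = 0.752138,  e^(−rT) = 0.757732
E₀ = V₀·N(d₁) − D·e^(−rT)·N(d₂)
   = 250.6032·0.905293 − 176.3118·0.757732·0.752138 = 126.385711
B₀ = V₀ − E₀ = 250.6032 − 126.385711 = 124.217489

E0=126.3857 B0=124.2175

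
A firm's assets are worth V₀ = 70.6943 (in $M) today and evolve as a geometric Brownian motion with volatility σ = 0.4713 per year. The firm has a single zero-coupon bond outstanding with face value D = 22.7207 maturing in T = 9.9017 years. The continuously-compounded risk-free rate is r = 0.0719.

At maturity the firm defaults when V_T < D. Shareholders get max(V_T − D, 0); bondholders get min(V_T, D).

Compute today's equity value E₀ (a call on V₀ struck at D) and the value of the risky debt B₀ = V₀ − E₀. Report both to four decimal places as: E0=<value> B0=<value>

d₁ = [ln(V₀/D) + (r + σ²/2)T] / (σ√T)
   = [ln(70.6943/22.7207) + (0.0719 + 0.5·0.4713²)·9.9017] / (0.4713·√9.9017)
   = [1.135089 + 1.811633] / 1.483038 = 1.986949
d₂ = d₁ − σ√T = 1.986949 − 1.483038 = 0.503911
N(d₁) = 0.976536,  N(d₂) = 0.692838,  e^(−rT) = 0.490695
E₀ = V₀·N(d₁) − D·e^(−rT)·N(d₂)
   = 70.6943·0.976536 − 22.7207·0.490695·0.692838 = 61.311120
B₀ = V₀ − E₀ = 70.6943 − 61.311120 = 9.383180

E0=61.3111 B0=9.3832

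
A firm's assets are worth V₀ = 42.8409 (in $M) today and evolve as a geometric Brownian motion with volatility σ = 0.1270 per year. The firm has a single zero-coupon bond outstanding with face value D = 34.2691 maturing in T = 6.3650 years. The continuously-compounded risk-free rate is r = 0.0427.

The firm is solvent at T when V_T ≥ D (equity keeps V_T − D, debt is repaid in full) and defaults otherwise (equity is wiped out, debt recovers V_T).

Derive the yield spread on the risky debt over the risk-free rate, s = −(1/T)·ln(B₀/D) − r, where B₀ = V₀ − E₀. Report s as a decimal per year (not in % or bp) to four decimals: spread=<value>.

d₁ = [ln(V₀/D) + (r + σ²/2)T] / (σ√T)
   = [ln(42.8409/34.2691) + (0.0427 + 0.5·0.1270²)·6.3650] / (0.1270·√6.3650)
   = [0.223249 + 0.323116] / 0.320408 = 1.705219
d₂ = d₁ − σ√T = 1.705219 − 0.320408 = 1.384811
N(d₁) = 0.955923,  N(d₂) = 0.916945,  e^(−rT) = 0.762018
E₀ = V₀·N(d₁) − D·e^(−rT)·N(d₂)
   = 42.8409·0.955923 − 34.2691·0.762018·0.916945 = 17.007822
B₀ = V₀ − E₀ = 42.8409 − 17.007822 = 25.833078
spread = −(1/T)·ln(B₀/D) − r = −(1/6.3650)·ln(25.833078/34.2691) − 0.0427 = 0.00169722

spread=0.0017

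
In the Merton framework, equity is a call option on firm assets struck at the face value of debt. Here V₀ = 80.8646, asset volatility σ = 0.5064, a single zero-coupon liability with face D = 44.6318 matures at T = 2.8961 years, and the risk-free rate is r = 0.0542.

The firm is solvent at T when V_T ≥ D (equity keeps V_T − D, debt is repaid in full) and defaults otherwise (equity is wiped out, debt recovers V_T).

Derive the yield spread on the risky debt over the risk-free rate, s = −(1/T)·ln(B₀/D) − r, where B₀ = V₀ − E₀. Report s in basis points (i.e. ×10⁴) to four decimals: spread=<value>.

d₁ = [ln(V₀/D) + (r + σ²/2)T] / (σ√T)
   = [ln(80.8646/44.6318) + (0.0542 + 0.5·0.5064²)·2.8961] / (0.5064·√2.8961)
   = [0.594330 + 0.528308] / 0.861788 = 1.302684
d₂ = d₁ − σ√T = 1.302684 − 0.861788 = 0.440896
N(d₁) = 0.903659,  N(d₂) = 0.670356,  e^(−rT) = 0.854731
E₀ = V₀·N(d₁) − D·e^(−rT)·N(d₂)
   = 80.8646·0.903659 − 44.6318·0.854731·0.670356 = 47.501143
B₀ = V₀ − E₀ = 80.8646 − 47.501143 = 33.363457
spread = −(1/T)·ln(B₀/D) − r = −(1/2.8961)·ln(33.363457/44.6318) − 0.0542 = 0.04627492
in basis points: 0.04627492 × 10⁴ = 462.7492 bp

spread=462.7492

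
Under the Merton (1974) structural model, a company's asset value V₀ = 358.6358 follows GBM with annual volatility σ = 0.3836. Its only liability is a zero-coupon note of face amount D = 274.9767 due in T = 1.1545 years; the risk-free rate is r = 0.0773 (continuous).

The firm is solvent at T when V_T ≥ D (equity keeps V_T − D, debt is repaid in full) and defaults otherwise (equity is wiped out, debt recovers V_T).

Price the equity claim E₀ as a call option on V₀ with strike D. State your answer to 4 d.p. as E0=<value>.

E0=120.3124

d₁ = [ln(V₀/D) + (r + σ²/2)T] / (σ√T)
   = [ln(358.6358/274.9767) + (0.0773 + 0.5·0.3836²)·1.1545] / (0.3836·√1.1545)
   = [0.265621 + 0.174185] / 0.412169 = 1.067051
d₂ = d₁ − σ√T = 1.067051 − 0.412169 = 0.654882
N(d₁) = 0.857026,  N(d₂) = 0.743728,  e^(−rT) = 0.914623
E₀ = V₀·N(d₁) − D·e^(−rT)·N(d₂)
   = 358.6358·0.857026 − 274.9767·0.914623·0.743728 = 120.312355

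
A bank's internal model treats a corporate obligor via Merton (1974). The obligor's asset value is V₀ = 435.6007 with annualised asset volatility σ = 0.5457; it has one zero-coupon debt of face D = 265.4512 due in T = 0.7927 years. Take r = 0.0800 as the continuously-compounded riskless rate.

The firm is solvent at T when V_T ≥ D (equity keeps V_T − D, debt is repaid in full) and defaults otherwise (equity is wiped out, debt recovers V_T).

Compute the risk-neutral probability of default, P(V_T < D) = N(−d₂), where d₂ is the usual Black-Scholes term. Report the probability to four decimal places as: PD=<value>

d₁ = [ln(V₀/D) + (r + σ²/2)T] / (σ√T)
   = [ln(435.6007/265.4512) + (0.0800 + 0.5·0.5457²)·0.7927] / (0.5457·√0.7927)
   = [0.495295 + 0.181444] / 0.485857 = 1.392878
d₂ = d₁ − σ√T = 1.392878 − 0.485857 = 0.907021
risk-neutral PD = N(−d₂) = N(-0.907021) = 0.182198

PD=0.1822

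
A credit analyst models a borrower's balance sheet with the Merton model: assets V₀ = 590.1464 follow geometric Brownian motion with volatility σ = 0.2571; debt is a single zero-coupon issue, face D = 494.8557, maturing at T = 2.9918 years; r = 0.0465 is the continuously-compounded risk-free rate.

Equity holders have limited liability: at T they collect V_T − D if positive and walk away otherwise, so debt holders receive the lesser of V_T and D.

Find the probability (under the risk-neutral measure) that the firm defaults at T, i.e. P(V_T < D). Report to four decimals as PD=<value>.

d₁ = [ln(V₀/D) + (r + σ²/2)T] / (σ√T)
   = [ln(590.1464/494.8557) + (0.0465 + 0.5·0.2571²)·2.9918] / (0.2571·√2.9918)
   = [0.176104 + 0.237998] / 0.444701 = 0.931193
d₂ = d₁ − σ√T = 0.931193 − 0.444701 = 0.486492
risk-neutral PD = N(−d₂) = N(-0.486492) = 0.313309

PD=0.3133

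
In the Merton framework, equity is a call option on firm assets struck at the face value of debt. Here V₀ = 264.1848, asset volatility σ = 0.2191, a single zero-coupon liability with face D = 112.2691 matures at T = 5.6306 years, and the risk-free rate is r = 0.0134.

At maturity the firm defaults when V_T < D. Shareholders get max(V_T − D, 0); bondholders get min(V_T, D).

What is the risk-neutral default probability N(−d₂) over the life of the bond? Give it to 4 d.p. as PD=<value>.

PD=0.0629

d₁ = [ln(V₀/D) + (r + σ²/2)T] / (σ√T)
   = [ln(264.1848/112.2691) + (0.0134 + 0.5·0.2191²)·5.6306] / (0.2191·√5.6306)
   = [0.855750 + 0.210598] / 0.519900 = 2.051064
d₂ = d₁ − σ√T = 2.051064 − 0.519900 = 1.531165
risk-neutral PD = N(−d₂) = N(-1.531165) = 0.062864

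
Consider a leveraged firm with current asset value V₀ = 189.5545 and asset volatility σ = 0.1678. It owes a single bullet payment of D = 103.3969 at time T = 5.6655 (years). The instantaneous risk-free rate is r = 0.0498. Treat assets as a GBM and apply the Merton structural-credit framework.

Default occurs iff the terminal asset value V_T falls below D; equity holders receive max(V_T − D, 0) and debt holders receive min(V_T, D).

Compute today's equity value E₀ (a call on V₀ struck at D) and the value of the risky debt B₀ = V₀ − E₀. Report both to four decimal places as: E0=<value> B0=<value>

d₁ = [ln(V₀/D) + (r + σ²/2)T] / (σ√T)
   = [ln(189.5545/103.3969) + (0.0498 + 0.5·0.1678²)·5.6655] / (0.1678·√5.6655)
   = [0.606102 + 0.361903] / 0.399403 = 2.423631
d₂ = d₁ − σ√T = 2.423631 − 0.399403 = 2.024228
N(d₁) = 0.992317,  N(d₂) = 0.978527,  e^(−rT) = 0.754167
E₀ = V₀·N(d₁) − D·e^(−rT)·N(d₂)
   = 189.5545·0.992317 − 103.3969·0.754167·0.978527 = 111.794097
B₀ = V₀ − E₀ = 189.5545 − 111.794097 = 77.760403

E0=111.7941 B0=77.7604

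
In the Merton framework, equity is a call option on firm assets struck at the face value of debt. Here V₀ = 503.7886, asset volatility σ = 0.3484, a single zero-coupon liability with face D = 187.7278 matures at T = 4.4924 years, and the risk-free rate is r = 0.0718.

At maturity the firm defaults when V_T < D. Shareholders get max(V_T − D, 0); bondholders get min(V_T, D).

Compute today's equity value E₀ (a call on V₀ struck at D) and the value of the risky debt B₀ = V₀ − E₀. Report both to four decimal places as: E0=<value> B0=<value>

E0=370.6170 B0=133.1716

d₁ = [ln(V₀/D) + (r + σ²/2)T] / (σ√T)
   = [ln(503.7886/187.7278) + (0.0718 + 0.5·0.3484²)·4.4924] / (0.3484·√4.4924)
   = [0.987164 + 0.595204] / 0.738444 = 2.142841
d₂ = d₁ − σ√T = 2.142841 − 0.738444 = 1.404398
N(d₁) = 0.983937,  N(d₂) = 0.919900,  e^(−rT) = 0.724297
E₀ = V₀·N(d₁) − D·e^(−rT)·N(d₂)
   = 503.7886·0.983937 − 187.7278·0.724297·0.919900 = 370.616956
B₀ = V₀ − E₀ = 503.7886 − 370.616956 = 133.171644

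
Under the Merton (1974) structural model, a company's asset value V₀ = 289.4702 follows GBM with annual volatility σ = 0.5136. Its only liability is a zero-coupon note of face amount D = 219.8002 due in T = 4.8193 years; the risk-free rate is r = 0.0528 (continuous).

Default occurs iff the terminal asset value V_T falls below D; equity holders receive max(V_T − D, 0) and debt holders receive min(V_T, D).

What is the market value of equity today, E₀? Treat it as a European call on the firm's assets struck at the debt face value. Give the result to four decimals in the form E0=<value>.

d₁ = [ln(V₀/D) + (r + σ²/2)T] / (σ√T)
   = [ln(289.4702/219.8002) + (0.0528 + 0.5·0.5136²)·4.8193] / (0.5136·√4.8193)
   = [0.275333 + 0.890088] / 1.127501 = 1.033633
d₂ = d₁ − σ√T = 1.033633 − 1.127501 = -0.093869
N(d₁) = 0.849346,  N(d₂) = 0.462607,  e^(−rT) = 0.775336
E₀ = V₀·N(d₁) − D·e^(−rT)·N(d₂)
   = 289.4702·0.849346 − 219.8002·0.775336·0.462607 = 167.023393

E0=167.0234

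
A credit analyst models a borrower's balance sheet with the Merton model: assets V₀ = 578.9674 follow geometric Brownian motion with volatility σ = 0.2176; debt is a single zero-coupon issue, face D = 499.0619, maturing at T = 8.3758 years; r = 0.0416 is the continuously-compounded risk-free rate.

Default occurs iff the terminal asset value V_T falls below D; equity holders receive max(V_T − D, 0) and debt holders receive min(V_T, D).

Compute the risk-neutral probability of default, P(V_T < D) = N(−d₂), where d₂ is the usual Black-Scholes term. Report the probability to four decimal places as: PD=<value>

PD=0.3177

d₁ = [ln(V₀/D) + (r + σ²/2)T] / (σ√T)
   = [ln(578.9674/499.0619) + (0.0416 + 0.5·0.2176²)·8.3758] / (0.2176·√8.3758)
   = [0.148516 + 0.546729] / 0.629756 = 1.103992
d₂ = d₁ − σ√T = 1.103992 − 0.629756 = 0.474237
risk-neutral PD = N(−d₂) = N(-0.474237) = 0.317666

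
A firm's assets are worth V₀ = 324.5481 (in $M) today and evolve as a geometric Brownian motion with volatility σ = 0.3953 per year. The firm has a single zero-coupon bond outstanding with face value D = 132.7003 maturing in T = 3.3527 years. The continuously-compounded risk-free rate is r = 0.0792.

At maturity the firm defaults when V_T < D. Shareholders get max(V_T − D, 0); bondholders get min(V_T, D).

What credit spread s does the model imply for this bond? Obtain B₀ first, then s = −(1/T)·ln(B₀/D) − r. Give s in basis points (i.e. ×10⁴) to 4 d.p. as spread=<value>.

spread=86.1290

d₁ = [ln(V₀/D) + (r + σ²/2)T] / (σ√T)
   = [ln(324.5481/132.7003) + (0.0792 + 0.5·0.3953²)·3.3527] / (0.3953·√3.3527)
   = [0.894341 + 0.527484] / 0.723809 = 1.964363
d₂ = d₁ − σ√T = 1.964363 − 0.723809 = 1.240554
N(d₁) = 0.975256,  N(d₂) = 0.892615,  e^(−rT) = 0.766796
E₀ = V₀·N(d₁) − D·e^(−rT)·N(d₂)
   = 324.5481·0.975256 − 132.7003·0.766796·0.892615 = 225.690256
B₀ = V₀ − E₀ = 324.5481 − 225.690256 = 98.857844
spread = −(1/T)·ln(B₀/D) − r = −(1/3.3527)·ln(98.857844/132.7003) − 0.0792 = 0.00861290
in basis points: 0.00861290 × 10⁴ = 86.1290 bp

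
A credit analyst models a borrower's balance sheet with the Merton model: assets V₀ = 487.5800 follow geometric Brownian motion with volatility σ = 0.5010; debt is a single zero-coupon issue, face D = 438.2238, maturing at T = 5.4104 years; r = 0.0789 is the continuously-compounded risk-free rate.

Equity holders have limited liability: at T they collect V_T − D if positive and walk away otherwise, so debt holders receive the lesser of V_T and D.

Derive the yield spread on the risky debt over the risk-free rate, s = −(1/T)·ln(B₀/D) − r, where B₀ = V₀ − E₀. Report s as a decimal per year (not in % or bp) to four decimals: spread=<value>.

spread=0.0647

d₁ = [ln(V₀/D) + (r + σ²/2)T] / (σ√T)
   = [ln(487.5800/438.2238) + (0.0789 + 0.5·0.5010²)·5.4104] / (0.5010·√5.4104)
   = [0.106725 + 1.105888] / 1.165339 = 1.040567
d₂ = d₁ − σ√T = 1.040567 − 1.165339 = -0.124773
N(d₁) = 0.850962,  N(d₂) = 0.450352,  e^(−rT) = 0.652541
E₀ = V₀·N(d₁) − D·e^(−rT)·N(d₂)
   = 487.5800·0.850962 − 438.2238·0.652541·0.450352 = 286.129647
B₀ = V₀ − E₀ = 487.5800 − 286.129647 = 201.450353
spread = −(1/T)·ln(B₀/D) − r = −(1/5.4104)·ln(201.450353/438.2238) − 0.0789 = 0.06474682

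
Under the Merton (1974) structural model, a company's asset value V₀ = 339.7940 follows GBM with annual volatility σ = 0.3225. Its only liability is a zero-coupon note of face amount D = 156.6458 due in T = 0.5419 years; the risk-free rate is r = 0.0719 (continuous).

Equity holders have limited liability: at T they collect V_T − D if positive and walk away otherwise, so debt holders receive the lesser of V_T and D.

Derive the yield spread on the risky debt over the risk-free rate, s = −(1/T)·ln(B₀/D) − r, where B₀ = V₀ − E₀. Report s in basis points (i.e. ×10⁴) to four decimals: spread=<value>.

spread=0.5123

d₁ = [ln(V₀/D) + (r + σ²/2)T] / (σ√T)
   = [ln(339.7940/156.6458) + (0.0719 + 0.5·0.3225²)·0.5419] / (0.3225·√0.5419)
   = [0.774352 + 0.067143] / 0.237405 = 3.544561
d₂ = d₁ − σ√T = 3.544561 − 0.237405 = 3.307156
N(d₁) = 0.999803,  N(d₂) = 0.999529,  e^(−rT) = 0.961787
E₀ = V₀·N(d₁) − D·e^(−rT)·N(d₂)
   = 339.7940·0.999803 − 156.6458·0.961787·0.999529 = 189.138340
B₀ = V₀ − E₀ = 339.7940 − 189.138340 = 150.655660
spread = −(1/T)·ln(B₀/D) − r = −(1/0.5419)·ln(150.655660/156.6458) − 0.0719 = 0.00005123
in basis points: 0.00005123 × 10⁴ = 0.5123 bp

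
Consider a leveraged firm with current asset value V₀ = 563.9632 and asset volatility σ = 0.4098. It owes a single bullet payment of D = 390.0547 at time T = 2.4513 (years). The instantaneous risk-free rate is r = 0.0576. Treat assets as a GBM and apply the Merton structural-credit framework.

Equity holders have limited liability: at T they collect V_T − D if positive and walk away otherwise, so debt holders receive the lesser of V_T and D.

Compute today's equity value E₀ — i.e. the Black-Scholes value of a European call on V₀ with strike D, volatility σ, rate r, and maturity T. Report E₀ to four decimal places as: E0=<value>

E0=258.2809

d₁ = [ln(V₀/D) + (r + σ²/2)T] / (σ√T)
   = [ln(563.9632/390.0547) + (0.0576 + 0.5·0.4098²)·2.4513] / (0.4098·√2.4513)
   = [0.368702 + 0.347026] / 0.641609 = 1.115521
d₂ = d₁ − σ√T = 1.115521 − 0.641609 = 0.473912
N(d₁) = 0.867686,  N(d₂) = 0.682219,  e^(−rT) = 0.868320
E₀ = V₀·N(d₁) − D·e^(−rT)·N(d₂)
   = 563.9632·0.867686 − 390.0547·0.868320·0.682219 = 258.280917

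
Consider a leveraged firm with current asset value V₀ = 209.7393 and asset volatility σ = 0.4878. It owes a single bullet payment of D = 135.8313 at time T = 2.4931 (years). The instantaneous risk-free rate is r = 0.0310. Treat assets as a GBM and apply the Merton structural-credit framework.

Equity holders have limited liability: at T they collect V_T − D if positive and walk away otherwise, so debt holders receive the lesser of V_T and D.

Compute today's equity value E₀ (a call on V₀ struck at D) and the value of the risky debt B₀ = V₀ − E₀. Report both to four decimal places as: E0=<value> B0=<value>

d₁ = [ln(V₀/D) + (r + σ²/2)T] / (σ√T)
   = [ln(209.7393/135.8313) + (0.0310 + 0.5·0.4878²)·2.4931] / (0.4878·√2.4931)
   = [0.434452 + 0.373901] / 0.770214 = 1.049517
d₂ = d₁ − σ√T = 1.049517 − 0.770214 = 0.279302
N(d₁) = 0.853030,  N(d₂) = 0.609994,  e^(−rT) = 0.925625
E₀ = V₀·N(d₁) − D·e^(−rT)·N(d₂)
   = 209.7393·0.853030 − 135.8313·0.925625·0.609994 = 102.220088
B₀ = V₀ − E₀ = 209.7393 − 102.220088 = 107.519212

E0=102.2201 B0=107.5192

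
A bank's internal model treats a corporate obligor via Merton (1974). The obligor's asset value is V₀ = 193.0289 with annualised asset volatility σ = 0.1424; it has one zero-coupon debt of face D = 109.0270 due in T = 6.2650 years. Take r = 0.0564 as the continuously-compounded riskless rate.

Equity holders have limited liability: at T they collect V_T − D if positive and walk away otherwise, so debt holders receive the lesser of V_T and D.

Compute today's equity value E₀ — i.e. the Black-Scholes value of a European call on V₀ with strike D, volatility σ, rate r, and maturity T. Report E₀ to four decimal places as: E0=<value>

E0=116.5193

d₁ = [ln(V₀/D) + (r + σ²/2)T] / (σ√T)
   = [ln(193.0289/109.0270) + (0.0564 + 0.5·0.1424²)·6.2650] / (0.1424·√6.2650)
   = [0.571244 + 0.416866] / 0.356427 = 2.772266
d₂ = d₁ − σ√T = 2.772266 − 0.356427 = 2.415839
N(d₁) = 0.997217,  N(d₂) = 0.992151,  e^(−rT) = 0.702334
E₀ = V₀·N(d₁) − D·e^(−rT)·N(d₂)
   = 193.0289·0.997217 − 109.0270·0.702334·0.992151 = 116.519306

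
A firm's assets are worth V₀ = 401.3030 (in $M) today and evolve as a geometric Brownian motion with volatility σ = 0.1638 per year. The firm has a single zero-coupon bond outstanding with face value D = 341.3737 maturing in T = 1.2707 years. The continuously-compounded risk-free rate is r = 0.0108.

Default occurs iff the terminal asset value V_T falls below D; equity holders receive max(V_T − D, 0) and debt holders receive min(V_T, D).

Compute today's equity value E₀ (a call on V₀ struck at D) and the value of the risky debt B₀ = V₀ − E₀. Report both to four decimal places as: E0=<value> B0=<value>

E0=70.7768 B0=330.5262

d₁ = [ln(V₀/D) + (r + σ²/2)T] / (σ√T)
   = [ln(401.3030/341.3737) + (0.0108 + 0.5·0.1638²)·1.2707] / (0.1638·√1.2707)
   = [0.161739 + 0.030770] / 0.184644 = 1.042596
d₂ = d₁ − σ√T = 1.042596 − 0.184644 = 0.857952
N(d₁) = 0.851432,  N(d₂) = 0.804541,  e^(−rT) = 0.986370
E₀ = V₀·N(d₁) − D·e^(−rT)·N(d₂)
   = 401.3030·0.851432 − 341.3737·0.986370·0.804541 = 70.776780
B₀ = V₀ − E₀ = 401.3030 − 70.776780 = 330.526220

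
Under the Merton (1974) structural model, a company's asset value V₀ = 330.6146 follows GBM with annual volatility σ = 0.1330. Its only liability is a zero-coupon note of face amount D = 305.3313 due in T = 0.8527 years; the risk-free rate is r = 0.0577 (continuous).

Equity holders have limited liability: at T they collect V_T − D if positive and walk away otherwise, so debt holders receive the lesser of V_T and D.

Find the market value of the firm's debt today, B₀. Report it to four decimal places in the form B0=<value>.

d₁ = [ln(V₀/D) + (r + σ²/2)T] / (σ√T)
   = [ln(330.6146/305.3313) + (0.0577 + 0.5·0.1330²)·0.8527] / (0.1330·√0.8527)
   = [0.079556 + 0.056742] / 0.122815 = 1.109791
d₂ = d₁ − σ√T = 1.109791 − 0.122815 = 0.986976
N(d₁) = 0.866455,  N(d₂) = 0.838173,  e^(−rT) = 0.951990
E₀ = V₀·N(d₁) − D·e^(−rT)·N(d₂)
   = 330.6146·0.866455 − 305.3313·0.951990·0.838173 = 42.829147
B₀ = V₀ − E₀ = 330.6146 − 42.829147 = 287.785453

B0=287.7855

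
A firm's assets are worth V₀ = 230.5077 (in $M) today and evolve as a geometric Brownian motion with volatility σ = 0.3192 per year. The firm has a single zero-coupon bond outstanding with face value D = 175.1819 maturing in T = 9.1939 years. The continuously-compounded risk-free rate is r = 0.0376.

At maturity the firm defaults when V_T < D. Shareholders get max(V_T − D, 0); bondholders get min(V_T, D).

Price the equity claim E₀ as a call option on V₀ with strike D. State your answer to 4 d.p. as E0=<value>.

d₁ = [ln(V₀/D) + (r + σ²/2)T] / (σ√T)
   = [ln(230.5077/175.1819) + (0.0376 + 0.5·0.3192²)·9.1939] / (0.3192·√9.1939)
   = [0.274459 + 0.814068] / 0.967861 = 1.124673
d₂ = d₁ − σ√T = 1.124673 − 0.967861 = 0.156813
N(d₁) = 0.869636,  N(d₂) = 0.562304,  e^(−rT) = 0.707731
E₀ = V₀·N(d₁) − D·e^(−rT)·N(d₂)
   = 230.5077·0.869636 − 175.1819·0.707731·0.562304 = 130.742453

E0=130.7425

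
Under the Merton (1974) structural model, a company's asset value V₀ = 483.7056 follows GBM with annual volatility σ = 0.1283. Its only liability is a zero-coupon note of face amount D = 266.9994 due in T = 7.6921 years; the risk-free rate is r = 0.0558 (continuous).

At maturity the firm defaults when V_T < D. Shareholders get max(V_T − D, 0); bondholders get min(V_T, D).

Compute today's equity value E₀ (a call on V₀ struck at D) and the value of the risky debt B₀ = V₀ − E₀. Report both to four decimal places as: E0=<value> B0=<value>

E0=309.9442 B0=173.7614

d₁ = [ln(V₀/D) + (r + σ²/2)T] / (σ√T)
   = [ln(483.7056/266.9994) + (0.0558 + 0.5·0.1283²)·7.6921] / (0.1283·√7.6921)
   = [0.594230 + 0.492529] / 0.355835 = 3.054105
d₂ = d₁ − σ√T = 3.054105 − 0.355835 = 2.698270
N(d₁) = 0.998871,  N(d₂) = 0.996515,  e^(−rT) = 0.651017
E₀ = V₀·N(d₁) − D·e^(−rT)·N(d₂)
   = 483.7056·0.998871 − 266.9994·0.651017·0.996515 = 309.944225
B₀ = V₀ − E₀ = 483.7056 − 309.944225 = 173.761375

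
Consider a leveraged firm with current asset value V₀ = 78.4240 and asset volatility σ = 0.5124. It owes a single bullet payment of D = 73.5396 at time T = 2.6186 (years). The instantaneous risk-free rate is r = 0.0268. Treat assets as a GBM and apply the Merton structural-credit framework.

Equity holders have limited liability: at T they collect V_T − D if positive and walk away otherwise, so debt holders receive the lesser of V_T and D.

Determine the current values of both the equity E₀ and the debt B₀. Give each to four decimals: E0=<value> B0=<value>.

E0=28.8574 B0=49.5666

d₁ = [ln(V₀/D) + (r + σ²/2)T] / (σ√T)
   = [ln(78.4240/73.5396) + (0.0268 + 0.5·0.5124²)·2.6186] / (0.5124·√2.6186)
   = [0.064306 + 0.413940] / 0.829170 = 0.576777
d₂ = d₁ − σ√T = 0.576777 − 0.829170 = -0.252394
N(d₁) = 0.717955,  N(d₂) = 0.400368,  e^(−rT) = 0.932227
E₀ = V₀·N(d₁) − D·e^(−rT)·N(d₂)
   = 78.4240·0.717955 − 73.5396·0.932227·0.400368 = 28.857379
B₀ = V₀ − E₀ = 78.4240 − 28.857379 = 49.566621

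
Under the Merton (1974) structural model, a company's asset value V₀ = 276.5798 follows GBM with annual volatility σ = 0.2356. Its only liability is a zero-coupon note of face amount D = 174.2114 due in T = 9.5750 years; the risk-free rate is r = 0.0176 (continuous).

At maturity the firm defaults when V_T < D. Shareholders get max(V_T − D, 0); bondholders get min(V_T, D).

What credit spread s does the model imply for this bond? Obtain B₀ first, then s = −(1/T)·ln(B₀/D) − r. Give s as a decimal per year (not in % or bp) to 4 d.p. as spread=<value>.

spread=0.0113

d₁ = [ln(V₀/D) + (r + σ²/2)T] / (σ√T)
   = [ln(276.5798/174.2114) + (0.0176 + 0.5·0.2356²)·9.5750] / (0.2356·√9.5750)
   = [0.462230 + 0.434261] / 0.729029 = 1.229706
d₂ = d₁ − σ√T = 1.229706 − 0.729029 = 0.500678
N(d₁) = 0.890596,  N(d₂) = 0.691701,  e^(−rT) = 0.844914
E₀ = V₀·N(d₁) − D·e^(−rT)·N(d₂)
   = 276.5798·0.890596 − 174.2114·0.844914·0.691701 = 144.506955
B₀ = V₀ − E₀ = 276.5798 − 144.506955 = 132.072845
spread = −(1/T)·ln(B₀/D) − r = −(1/9.5750)·ln(132.072845/174.2114) − 0.0176 = 0.01132072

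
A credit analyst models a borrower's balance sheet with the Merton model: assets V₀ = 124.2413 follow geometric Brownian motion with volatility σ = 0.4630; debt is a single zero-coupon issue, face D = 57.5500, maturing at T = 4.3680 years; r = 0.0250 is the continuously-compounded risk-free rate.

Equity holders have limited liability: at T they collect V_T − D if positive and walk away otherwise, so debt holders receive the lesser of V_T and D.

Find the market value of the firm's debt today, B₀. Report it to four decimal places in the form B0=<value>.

d₁ = [ln(V₀/D) + (r + σ²/2)T] / (σ√T)
   = [ln(124.2413/57.5500) + (0.0250 + 0.5·0.4630²)·4.3680] / (0.4630·√4.3680)
   = [0.769572 + 0.577382] / 0.967659 = 1.391971
d₂ = d₁ − σ√T = 1.391971 − 0.967659 = 0.424312
N(d₁) = 0.918034,  N(d₂) = 0.664331,  e^(−rT) = 0.896551
E₀ = V₀·N(d₁) − D·e^(−rT)·N(d₂)
   = 124.2413·0.918034 − 57.5500·0.896551·0.664331 = 79.780630
B₀ = V₀ − E₀ = 124.2413 − 79.780630 = 44.460670

B0=44.4607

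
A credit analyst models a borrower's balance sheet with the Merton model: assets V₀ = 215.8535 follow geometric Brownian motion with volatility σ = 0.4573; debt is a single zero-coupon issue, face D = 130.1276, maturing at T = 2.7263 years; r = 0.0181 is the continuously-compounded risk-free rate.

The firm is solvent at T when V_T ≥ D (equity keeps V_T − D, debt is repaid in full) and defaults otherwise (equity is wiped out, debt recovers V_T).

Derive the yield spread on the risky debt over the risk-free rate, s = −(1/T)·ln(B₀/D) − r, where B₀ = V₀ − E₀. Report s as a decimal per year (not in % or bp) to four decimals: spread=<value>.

spread=0.0505

d₁ = [ln(V₀/D) + (r + σ²/2)T] / (σ√T)
   = [ln(215.8535/130.1276) + (0.0181 + 0.5·0.4573²)·2.7263] / (0.4573·√2.7263)
   = [0.506084 + 0.334412] / 0.755071 = 1.113136
d₂ = d₁ − σ√T = 1.113136 − 0.755071 = 0.358064
N(d₁) = 0.867175,  N(d₂) = 0.639852,  e^(−rT) = 0.951852
E₀ = V₀·N(d₁) − D·e^(−rT)·N(d₂)
   = 215.8535·0.867175 − 130.1276·0.951852·0.639852 = 107.929231
B₀ = V₀ − E₀ = 215.8535 − 107.929231 = 107.924269
spread = −(1/T)·ln(B₀/D) − r = −(1/2.7263)·ln(107.924269/130.1276) − 0.0181 = 0.05052258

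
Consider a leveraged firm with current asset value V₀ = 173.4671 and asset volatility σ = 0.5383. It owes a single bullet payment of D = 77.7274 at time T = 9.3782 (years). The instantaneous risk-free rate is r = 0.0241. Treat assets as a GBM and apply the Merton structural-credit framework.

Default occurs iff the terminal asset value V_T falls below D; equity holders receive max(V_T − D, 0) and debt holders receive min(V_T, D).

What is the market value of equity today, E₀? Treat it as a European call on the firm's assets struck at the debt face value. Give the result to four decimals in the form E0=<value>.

d₁ = [ln(V₀/D) + (r + σ²/2)T] / (σ√T)
   = [ln(173.4671/77.7274) + (0.0241 + 0.5·0.5383²)·9.3782] / (0.5383·√9.3782)
   = [0.802780 + 1.584761] / 1.648482 = 1.448327
d₂ = d₁ − σ√T = 1.448327 − 1.648482 = -0.200155
N(d₁) = 0.926237,  N(d₂) = 0.420680,  e^(−rT) = 0.797706
E₀ = V₀·N(d₁) − D·e^(−rT)·N(d₂)
   = 173.4671·0.926237 − 77.7274·0.797706·0.420680 = 134.587997

E0=134.5880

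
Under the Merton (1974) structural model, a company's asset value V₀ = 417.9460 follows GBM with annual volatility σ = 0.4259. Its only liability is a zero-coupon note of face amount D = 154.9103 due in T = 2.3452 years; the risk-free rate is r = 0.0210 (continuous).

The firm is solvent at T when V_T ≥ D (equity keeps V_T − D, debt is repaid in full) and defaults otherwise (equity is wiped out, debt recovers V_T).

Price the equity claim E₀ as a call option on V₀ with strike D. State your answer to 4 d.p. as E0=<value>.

d₁ = [ln(V₀/D) + (r + σ²/2)T] / (σ√T)
   = [ln(417.9460/154.9103) + (0.0210 + 0.5·0.4259²)·2.3452] / (0.4259·√2.3452)
   = [0.992506 + 0.261948] / 0.652225 = 1.923345
d₂ = d₁ − σ√T = 1.923345 − 0.652225 = 1.271120
N(d₁) = 0.972782,  N(d₂) = 0.898157,  e^(−rT) = 0.951944
E₀ = V₀·N(d₁) − D·e^(−rT)·N(d₂)
   = 417.9460·0.972782 − 154.9103·0.951944·0.898157 = 274.122654

E0=274.1227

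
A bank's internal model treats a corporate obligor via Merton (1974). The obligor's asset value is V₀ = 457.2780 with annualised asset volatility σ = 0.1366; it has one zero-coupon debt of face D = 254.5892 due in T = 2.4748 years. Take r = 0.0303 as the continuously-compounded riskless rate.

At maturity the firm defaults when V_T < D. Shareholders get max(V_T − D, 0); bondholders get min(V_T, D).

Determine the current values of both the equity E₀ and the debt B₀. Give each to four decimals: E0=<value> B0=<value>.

E0=221.1019 B0=236.1761

d₁ = [ln(V₀/D) + (r + σ²/2)T] / (σ√T)
   = [ln(457.2780/254.5892) + (0.0303 + 0.5·0.1366²)·2.4748] / (0.1366·√2.4748)
   = [0.585640 + 0.098076] / 0.214892 = 3.181669
d₂ = d₁ − σ√T = 3.181669 − 0.214892 = 2.966777
N(d₁) = 0.999268,  N(d₂) = 0.998495,  e^(−rT) = 0.927756
E₀ = V₀·N(d₁) − D·e^(−rT)·N(d₂)
   = 457.2780·0.999268 − 254.5892·0.927756·0.998495 = 221.101936
B₀ = V₀ − E₀ = 457.2780 − 221.101936 = 236.176064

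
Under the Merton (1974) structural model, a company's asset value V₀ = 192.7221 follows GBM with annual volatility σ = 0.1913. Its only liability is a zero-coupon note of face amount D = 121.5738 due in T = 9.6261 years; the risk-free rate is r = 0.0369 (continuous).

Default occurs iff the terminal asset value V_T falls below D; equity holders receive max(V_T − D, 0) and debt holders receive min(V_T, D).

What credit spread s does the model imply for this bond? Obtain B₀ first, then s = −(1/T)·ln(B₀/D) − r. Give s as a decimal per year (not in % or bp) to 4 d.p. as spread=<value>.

spread=0.0035

d₁ = [ln(V₀/D) + (r + σ²/2)T] / (σ√T)
   = [ln(192.7221/121.5738) + (0.0369 + 0.5·0.1913²)·9.6261] / (0.1913·√9.6261)
   = [0.460728 + 0.531340] / 0.593527 = 1.671480
d₂ = d₁ − σ√T = 1.671480 − 0.593527 = 1.077953
N(d₁) = 0.952687,  N(d₂) = 0.859473,  e^(−rT) = 0.701031
E₀ = V₀·N(d₁) − D·e^(−rT)·N(d₂)
   = 192.7221·0.952687 − 121.5738·0.701031·0.859473 = 110.353461
B₀ = V₀ − E₀ = 192.7221 − 110.353461 = 82.368639
spread = −(1/T)·ln(B₀/D) − r = −(1/9.6261)·ln(82.368639/121.5738) − 0.0369 = 0.00354387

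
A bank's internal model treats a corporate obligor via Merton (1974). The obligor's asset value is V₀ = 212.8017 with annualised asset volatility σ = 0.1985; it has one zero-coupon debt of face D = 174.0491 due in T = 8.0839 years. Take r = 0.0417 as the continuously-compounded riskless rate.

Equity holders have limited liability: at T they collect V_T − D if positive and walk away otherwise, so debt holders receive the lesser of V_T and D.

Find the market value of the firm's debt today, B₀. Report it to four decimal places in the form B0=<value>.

B0=116.1002

d₁ = [ln(V₀/D) + (r + σ²/2)T] / (σ√T)
   = [ln(212.8017/174.0491) + (0.0417 + 0.5·0.1985²)·8.0839] / (0.1985·√8.0839)
   = [0.201023 + 0.496361] / 0.564379 = 1.235665
d₂ = d₁ − σ√T = 1.235665 − 0.564379 = 0.671286
N(d₁) = 0.891709,  N(d₂) = 0.748981,  e^(−rT) = 0.713838
E₀ = V₀·N(d₁) − D·e^(−rT)·N(d₂)
   = 212.8017·0.891709 − 174.0491·0.713838·0.748981 = 96.701503
B₀ = V₀ − E₀ = 212.8017 − 96.701503 = 116.100197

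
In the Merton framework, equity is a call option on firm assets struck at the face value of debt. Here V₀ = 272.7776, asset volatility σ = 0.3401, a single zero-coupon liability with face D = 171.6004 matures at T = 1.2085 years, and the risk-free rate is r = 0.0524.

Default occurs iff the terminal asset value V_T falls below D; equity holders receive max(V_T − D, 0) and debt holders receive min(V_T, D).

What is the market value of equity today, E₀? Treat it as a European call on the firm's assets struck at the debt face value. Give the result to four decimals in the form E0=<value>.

E0=114.4891

d₁ = [ln(V₀/D) + (r + σ²/2)T] / (σ√T)
   = [ln(272.7776/171.6004) + (0.0524 + 0.5·0.3401²)·1.2085] / (0.3401·√1.2085)
   = [0.463488 + 0.133218] / 0.373878 = 1.595991
d₂ = d₁ − σ√T = 1.595991 − 0.373878 = 1.222113
N(d₁) = 0.944755,  N(d₂) = 0.889168,  e^(−rT) = 0.938638
E₀ = V₀·N(d₁) − D·e^(−rT)·N(d₂)
   = 272.7776·0.944755 − 171.6004·0.938638·0.889168 = 114.489094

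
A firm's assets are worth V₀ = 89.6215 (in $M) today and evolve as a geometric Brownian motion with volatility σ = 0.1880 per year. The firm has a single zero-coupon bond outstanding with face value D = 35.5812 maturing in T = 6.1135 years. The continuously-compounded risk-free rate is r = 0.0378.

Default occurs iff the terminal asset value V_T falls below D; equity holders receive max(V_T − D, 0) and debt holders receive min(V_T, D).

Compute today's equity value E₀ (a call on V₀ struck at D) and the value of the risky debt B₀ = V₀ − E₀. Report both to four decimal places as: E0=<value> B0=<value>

E0=61.4299 B0=28.1916

d₁ = [ln(V₀/D) + (r + σ²/2)T] / (σ√T)
   = [ln(89.6215/35.5812) + (0.0378 + 0.5·0.1880²)·6.1135] / (0.1880·√6.1135)
   = [0.923778 + 0.339128] / 0.464839 = 2.716866
d₂ = d₁ − σ√T = 2.716866 − 0.464839 = 2.252027
N(d₁) = 0.996705,  N(d₂) = 0.987840,  e^(−rT) = 0.793668
E₀ = V₀·N(d₁) − D·e^(−rT)·N(d₂)
   = 89.6215·0.996705 − 35.5812·0.793668·0.987840 = 61.429932
B₀ = V₀ − E₀ = 89.6215 − 61.429932 = 28.191568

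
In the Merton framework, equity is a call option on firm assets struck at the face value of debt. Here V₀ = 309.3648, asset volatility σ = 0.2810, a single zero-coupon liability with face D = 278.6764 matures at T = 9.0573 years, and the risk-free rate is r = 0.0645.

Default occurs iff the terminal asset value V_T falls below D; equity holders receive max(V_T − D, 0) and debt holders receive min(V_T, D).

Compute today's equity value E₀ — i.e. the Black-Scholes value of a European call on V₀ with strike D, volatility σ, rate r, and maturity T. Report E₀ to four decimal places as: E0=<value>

d₁ = [ln(V₀/D) + (r + σ²/2)T] / (σ√T)
   = [ln(309.3648/278.6764) + (0.0645 + 0.5·0.2810²)·9.0573] / (0.2810·√9.0573)
   = [0.104470 + 0.941783] / 0.845679 = 1.237174
d₂ = d₁ − σ√T = 1.237174 − 0.845679 = 0.391495
N(d₁) = 0.891989,  N(d₂) = 0.652284,  e^(−rT) = 0.557554
E₀ = V₀·N(d₁) − D·e^(−rT)·N(d₂)
   = 309.3648·0.891989 − 278.6764·0.557554·0.652284 = 174.599861

E0=174.5999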